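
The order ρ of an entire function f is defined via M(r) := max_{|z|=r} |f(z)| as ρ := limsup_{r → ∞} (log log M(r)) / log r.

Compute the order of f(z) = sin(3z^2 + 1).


Write sin(w) = (e^{iw} ± e^{−iw})/(2 or 2i), so |sin(w)| ≤ e^{|w|}. With w = 3z^2 + 1, |w| ≤ 3r^2 + 1 on |z|=r, giving M(r) ≤ e^{3r^2 + 1} and ρ ≤ 2. For the lower bound, choose z on |z|=r with 3z^2 purely imaginary of modulus 3r^2; then |sin(3z^2 + 1)| grows like e^{3r^2}/2, so ρ ≥ 2. Hence ρ = 2.
Therefore ρ = 2.

Order ρ = 2.


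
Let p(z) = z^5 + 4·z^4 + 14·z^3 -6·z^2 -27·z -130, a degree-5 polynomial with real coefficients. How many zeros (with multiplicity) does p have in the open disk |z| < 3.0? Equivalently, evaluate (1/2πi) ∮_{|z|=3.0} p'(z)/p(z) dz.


The zeros of p are: (-1 + 2i), (-1 - 2i), (-2 + 3i), (-2 - 3i), 2.
Their magnitudes are: 2.236, 2.236, 3.606, 3.606, 2.
Zeros with |z| < R = 3.0: (-1 + 2i), (-1 - 2i), 2.
Count = 3.
By the argument principle, (1/2πi) ∮_{|z|=R} p'(z)/p(z) dz equals exactly this count.

Number of zeros inside |z| < 3.0: 3.


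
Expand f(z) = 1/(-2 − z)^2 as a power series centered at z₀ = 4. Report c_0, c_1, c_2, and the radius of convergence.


Let w = z − z₀, so z = z₀ + w.
Then -2 − z = -2 − (z₀ + w) = (-2 − z₀) − w = -6 − w.
f(z) = 1/(-6 − w)^2 = (1/(-6)^2) · (1 − w/(-6))^{−2}.
By the binomial series (1−u)^{−2} = Σ_{n≥0} C(n+1, 1) u^n for |u|<1, with u = w/(-6):
  c_n = C(n+1, 1) / (-6)^(n+2).
  c_0 = 1/(-6)^2 = 1/36.
  c_1 = 2/(-6)^3 = -1/108.
  c_2 = 3/(-6)^4 = 1/432.
The series is valid for |w/d| < 1, i.e. |z − z₀| < |d|.
Radius of convergence: R = |-2 − z₀| = |-6| = 6 (distance from z₀ to the singularity z = -2).

c_0 = 1/36, c_1 = -1/108, c_2 = 1/432; R = 6.


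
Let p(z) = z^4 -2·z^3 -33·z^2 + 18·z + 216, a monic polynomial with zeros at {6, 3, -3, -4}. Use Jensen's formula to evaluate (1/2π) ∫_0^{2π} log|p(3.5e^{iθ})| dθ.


Zeros: -4, -3, 3, 6; r = 3.5.
Inside |z| < r: -3, 3. Outside (|z| ≥ r): -4, 6.
p(0) = 216, so log|p(0)| = log(216) = 5.3753.
Apply Jensen: I(r) = log|p(0)| + Σ_k log(r/|z_k|), summed over zeros inside |z| < r.
  log(r/|z_k|) for z_k = 3: log(3.5/3) = 0.1542
  log(r/|z_k|) for z_k = -3: log(3.5/3) = 0.1542
  Outside zeros (-4, 6) contribute nothing to the Jensen sum.
Sum over inside zeros: 0.3083.
I(r) = log|p(0)| + (inside sum) = 5.3753 + 0.3083 = 5.6836.
Note: since some zeros are outside |z| ≤ r, the simplified n·log(r) form does NOT apply — only the inside zeros contribute.

I(r) ≈ 5.6836.


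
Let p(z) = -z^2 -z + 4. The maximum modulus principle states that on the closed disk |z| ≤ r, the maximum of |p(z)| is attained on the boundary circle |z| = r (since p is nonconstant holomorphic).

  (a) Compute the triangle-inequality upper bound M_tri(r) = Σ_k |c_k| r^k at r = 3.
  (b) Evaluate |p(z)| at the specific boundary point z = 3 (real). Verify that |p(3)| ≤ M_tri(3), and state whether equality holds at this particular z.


Coefficients: c_0 = 4, c_1 = -1, c_2 = -1. Radius r = 3.
Part (a). Triangle bound: M_tri(r) = Σ_k |c_k| r^k
  = |4|·3^0 + |-1|·3^1 + |-1|·3^2
  = 4 + 3 + 9 = 16.
This bounds M(r) := max_{|z|=r} |p(z)| from above; equality holds iff all terms c_k z^k can be made to align in phase at a single z on |z|=r.
Part (b). At z = 3 (real, on the circle |z| = r):
  p(3) = (4)·3^0 + (-1)·3^1 + (-1)·3^2 = -8.
  |p(3)| = 8.
Check: |p(3)| = 8 ≤ 16 = M_tri(3). ✓ Equality does not hold at z = 3 (the coefficients have mixed signs, so the terms do not all align in phase there).

M_tri(3) = 16; |p(3)| = 8; equality at z=3: no.


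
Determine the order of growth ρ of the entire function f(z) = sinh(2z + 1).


sinh(w) is a linear combination of e^{iw} and e^{−iw} (or e^w, e^{−w} in the hyperbolic case), so |sinh(w)| ≤ e^{|w|}. With w = 2z + 1, |w| ≤ 2|z| + 1 = 2r + 1 on |z| = r, giving M(r) ≤ e^{2r + 1}, so ρ ≤ 1. On a suitable ray (z = it for sin/cos; z = t for sinh/cosh, t real → ∞), |sinh(2z + 1)| grows like e^{2|t|}/2, so ρ ≥ 1. Hence ρ = 1.
Therefore ρ = 1.

Order ρ = 1.


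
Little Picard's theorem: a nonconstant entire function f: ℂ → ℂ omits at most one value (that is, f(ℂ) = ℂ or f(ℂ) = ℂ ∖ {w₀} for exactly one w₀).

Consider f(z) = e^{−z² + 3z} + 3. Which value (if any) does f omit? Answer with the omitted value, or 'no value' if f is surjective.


Little Picard bounds the complement of f(ℂ) to at most one point.
The exponent g(z) = −z² + 3z is a nonconstant polynomial, hence surjective onto ℂ. So e^{g(z)} takes every value in {e^w : w ∈ ℂ} = ℂ ∖ {0}. Adding 3 shifts the range to ℂ ∖ {3}. f omits exactly 3.

Omitted value: 3.


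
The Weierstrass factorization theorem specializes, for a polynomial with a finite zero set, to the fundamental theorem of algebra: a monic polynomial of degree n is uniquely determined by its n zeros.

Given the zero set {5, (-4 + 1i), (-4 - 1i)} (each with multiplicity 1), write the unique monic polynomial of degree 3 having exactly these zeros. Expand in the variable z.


The polynomial is p(z) = ∏_{α ∈ S} (z − α), where S = {5, (-4 + 1i), (-4 - 1i)}.
Expanding the product yields: p(z) = z^3 + 3·z^2 -23·z -85.
Note conjugate pairs combine to real quadratics: (z − (-4+1i))(z − (-4−1i)) = z² + 8z + 17.
The resulting polynomial has degree 3 and real coefficients as required.

p(z) = z^3 + 3·z^2 -23·z -85.


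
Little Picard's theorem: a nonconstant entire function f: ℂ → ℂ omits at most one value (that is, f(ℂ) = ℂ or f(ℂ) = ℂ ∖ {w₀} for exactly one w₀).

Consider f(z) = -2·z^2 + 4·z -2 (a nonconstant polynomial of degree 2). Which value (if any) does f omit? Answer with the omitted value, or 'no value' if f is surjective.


Little Picard bounds the complement of f(ℂ) to at most one point.
For every w ∈ ℂ, the equation p(z) − w = 0 is a nonconstant polynomial in z and hence has at least one root by the fundamental theorem of algebra. So p is surjective onto ℂ, omitting no value.

Omitted value: no value.


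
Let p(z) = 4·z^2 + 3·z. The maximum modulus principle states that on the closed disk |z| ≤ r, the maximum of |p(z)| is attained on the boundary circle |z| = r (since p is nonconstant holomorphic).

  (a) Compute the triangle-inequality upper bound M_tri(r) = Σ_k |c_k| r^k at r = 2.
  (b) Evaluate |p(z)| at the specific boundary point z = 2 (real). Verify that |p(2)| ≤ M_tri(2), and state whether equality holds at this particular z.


Coefficients: c_0 = 0, c_1 = 3, c_2 = 4. Radius r = 2.
Part (a). Triangle bound: M_tri(r) = Σ_k |c_k| r^k
  = |0|·2^0 + |3|·2^1 + |4|·2^2
  = 0 + 6 + 16 = 22.
This bounds M(r) := max_{|z|=r} |p(z)| from above; equality holds iff all terms c_k z^k can be made to align in phase at a single z on |z|=r.
Part (b). At z = 2 (real, on the circle |z| = r):
  p(2) = (0)·2^0 + (3)·2^1 + (4)·2^2 = 22.
  |p(2)| = 22.
Since all nonzero coefficients share the same sign, |p(2)| = 22 = M_tri(2); the triangle bound is attained at z = 2, so in fact M(r) = 22.

M_tri(2) = 22; |p(2)| = 22; equality at z=2: yes.


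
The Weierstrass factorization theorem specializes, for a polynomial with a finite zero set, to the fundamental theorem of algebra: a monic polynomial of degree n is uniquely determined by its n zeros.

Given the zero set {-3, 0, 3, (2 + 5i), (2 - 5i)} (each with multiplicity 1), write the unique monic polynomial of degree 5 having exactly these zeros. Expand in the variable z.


The polynomial is p(z) = ∏_{α ∈ S} (z − α), where S = {-3, 0, 3, (2 + 5i), (2 - 5i)}.
Expanding the product yields: p(z) = z^5 -4·z^4 + 20·z^3 + 36·z^2 -261·z.
Note conjugate pairs combine to real quadratics: (z − (2+5i))(z − (2−5i)) = z² − 4z + 29.
The resulting polynomial has degree 5 and real coefficients as required.

p(z) = z^5 -4·z^4 + 20·z^3 + 36·z^2 -261·z.


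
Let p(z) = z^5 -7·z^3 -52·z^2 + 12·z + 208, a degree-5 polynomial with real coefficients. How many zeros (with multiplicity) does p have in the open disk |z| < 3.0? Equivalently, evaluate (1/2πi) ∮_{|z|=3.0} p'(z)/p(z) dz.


The zeros of p are: 4, (-2 + 3i), (-2 - 3i), 2, -2.
Their magnitudes are: 4, 3.606, 3.606, 2, 2.
Zeros with |z| < R = 3.0: 2, -2.
Count = 2.
By the argument principle, (1/2πi) ∮_{|z|=R} p'(z)/p(z) dz equals exactly this count.

Number of zeros inside |z| < 3.0: 2.


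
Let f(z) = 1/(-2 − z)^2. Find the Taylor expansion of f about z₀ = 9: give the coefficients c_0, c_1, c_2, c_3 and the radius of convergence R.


Let w = z − z₀, so z = z₀ + w.
Then -2 − z = -2 − (z₀ + w) = (-2 − z₀) − w = -11 − w.
f(z) = 1/(-11 − w)^2 = (1/(-11)^2) · (1 − w/(-11))^{−2}.
By the binomial series (1−u)^{−2} = Σ_{n≥0} C(n+1, 1) u^n for |u|<1, with u = w/(-11):
  c_n = C(n+1, 1) / (-11)^(n+2).
  c_0 = 1/(-11)^2 = 1/121.
  c_1 = 2/(-11)^3 = -2/1331.
  c_2 = 3/(-11)^4 = 3/14641.
  c_3 = 4/(-11)^5 = -4/161051.
The series is valid for |w/d| < 1, i.e. |z − z₀| < |d|.
Radius of convergence: R = |-2 − z₀| = |-11| = 11 (distance from z₀ to the singularity z = -2).

c_0 = 1/121, c_1 = -2/1331, c_2 = 3/14641, c_3 = -4/161051; R = 11.


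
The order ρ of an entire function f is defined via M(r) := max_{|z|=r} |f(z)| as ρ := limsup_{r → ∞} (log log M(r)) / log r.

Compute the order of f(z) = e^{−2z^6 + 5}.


|e^{−2z^6 + 5}| = e^{Re(-2·z^6) + 5} ≤ e^{2|z|^6 + 5} = e^{2r^6 + 5} on |z| = r, so ρ ≤ 6. Choosing z on |z|=r so that -2·z^6 is real positive (always possible by picking arg z appropriately) gives |f(z)| = e^{2r^6 + 5}, matching the bound. The additive constant 5 does not affect log log M(r) ~ 6·log r. Hence ρ = 6.
Therefore ρ = 6.

Order ρ = 6.


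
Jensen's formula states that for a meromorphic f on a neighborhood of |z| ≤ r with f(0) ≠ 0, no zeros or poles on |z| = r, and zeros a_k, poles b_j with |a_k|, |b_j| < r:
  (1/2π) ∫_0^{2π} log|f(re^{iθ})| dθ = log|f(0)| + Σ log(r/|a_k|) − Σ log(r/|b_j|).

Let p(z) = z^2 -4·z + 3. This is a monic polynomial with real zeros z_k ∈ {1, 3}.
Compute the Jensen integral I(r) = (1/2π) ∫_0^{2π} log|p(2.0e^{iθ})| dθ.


Zeros: 1, 3; r = 2.0.
Inside |z| < r: 1. Outside (|z| ≥ r): 3.
p(0) = 3, so log|p(0)| = log(3) = 1.0986.
Apply Jensen: I(r) = log|p(0)| + Σ_k log(r/|z_k|), summed over zeros inside |z| < r.
  log(r/|z_k|) for z_k = 1: log(2.0/1) = 0.6931
  Outside zeros (3) contribute nothing to the Jensen sum.
Sum over inside zeros: 0.6931.
I(r) = log|p(0)| + (inside sum) = 1.0986 + 0.6931 = 1.7918.
Note: since some zeros are outside |z| ≤ r, the simplified n·log(r) form does NOT apply — only the inside zeros contribute.

I(r) ≈ 1.7918.


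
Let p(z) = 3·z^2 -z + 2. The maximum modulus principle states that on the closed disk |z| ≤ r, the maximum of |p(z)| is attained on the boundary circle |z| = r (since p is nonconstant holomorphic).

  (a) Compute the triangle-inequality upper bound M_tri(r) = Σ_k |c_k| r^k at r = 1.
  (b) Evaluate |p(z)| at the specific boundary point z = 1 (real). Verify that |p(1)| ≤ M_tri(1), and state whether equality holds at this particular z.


Coefficients: c_0 = 2, c_1 = -1, c_2 = 3. Radius r = 1.
Part (a). Triangle bound: M_tri(r) = Σ_k |c_k| r^k
  = |2|·1^0 + |-1|·1^1 + |3|·1^2
  = 2 + 1 + 3 = 6.
This bounds M(r) := max_{|z|=r} |p(z)| from above; equality holds iff all terms c_k z^k can be made to align in phase at a single z on |z|=r.
Part (b). At z = 1 (real, on the circle |z| = r):
  p(1) = (2)·1^0 + (-1)·1^1 + (3)·1^2 = 4.
  |p(1)| = 4.
Check: |p(1)| = 4 ≤ 6 = M_tri(1). ✓ Equality does not hold at z = 1 (the coefficients have mixed signs, so the terms do not all align in phase there).

M_tri(1) = 6; |p(1)| = 4; equality at z=1: no.


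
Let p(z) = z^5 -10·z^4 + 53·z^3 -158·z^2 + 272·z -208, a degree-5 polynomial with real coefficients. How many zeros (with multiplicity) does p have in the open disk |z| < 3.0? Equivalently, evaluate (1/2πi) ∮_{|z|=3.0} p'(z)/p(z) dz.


The zeros of p are: (2 + 3i), (2 - 3i), (2 + 2i), (2 - 2i), 2.
Their magnitudes are: 3.606, 3.606, 2.828, 2.828, 2.
Zeros with |z| < R = 3.0: (2 + 2i), (2 - 2i), 2.
Count = 3.
By the argument principle, (1/2πi) ∮_{|z|=R} p'(z)/p(z) dz equals exactly this count.

Number of zeros inside |z| < 3.0: 3.


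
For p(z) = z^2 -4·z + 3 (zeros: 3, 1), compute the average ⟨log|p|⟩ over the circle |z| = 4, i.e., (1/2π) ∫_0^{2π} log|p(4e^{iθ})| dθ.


Zeros: 1, 3; r = 4.
Inside |z| < r: 1, 3. Outside (|z| ≥ r): ∅.
p(0) = 3, so log|p(0)| = log(3) = 1.0986.
Apply Jensen: I(r) = log|p(0)| + Σ_k log(r/|z_k|), summed over zeros inside |z| < r.
  log(r/|z_k|) for z_k = 3: log(4/3) = 0.2877
  log(r/|z_k|) for z_k = 1: log(4/1) = 1.3863
Sum over inside zeros: 1.6740.
I(r) = log|p(0)| + (inside sum) = 1.0986 + 1.6740 = 2.7726.
Closed form (all zeros inside, monic): I(r) = n·log(r) = 2·log(4) = 2.7726. ✓

I(r) ≈ 2.7726.


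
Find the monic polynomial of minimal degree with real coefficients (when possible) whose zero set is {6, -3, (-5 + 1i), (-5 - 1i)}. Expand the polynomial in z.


The polynomial is p(z) = ∏_{α ∈ S} (z − α), where S = {6, -3, (-5 + 1i), (-5 - 1i)}.
Expanding the product yields: p(z) = z^4 + 7·z^3 -22·z^2 -258·z -468.
Note conjugate pairs combine to real quadratics: (z − (-5+1i))(z − (-5−1i)) = z² + 10z + 26.
The resulting polynomial has degree 4 and real coefficients as required.

p(z) = z^4 + 7·z^3 -22·z^2 -258·z -468.


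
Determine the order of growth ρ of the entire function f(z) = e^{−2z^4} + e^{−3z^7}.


Each summand is entire of order 4 and 7 respectively (as in the single-exponential case). The order of a sum is at most the max of the orders, so ρ ≤ 7. For the lower bound: on |z|=r choose arg z so that -3z^7 is real positive; then |e^{-3z^7}| = e^{3r^7} while |e^{-2z^4}| ≤ e^{2r^4} = o(e^{3r^7}). So |f| ≥ e^{3r^7}(1 − o(1)) and ρ ≥ 7. Hence ρ = max(4, 7) = 7.
Therefore ρ = 7.

Order ρ = 7.


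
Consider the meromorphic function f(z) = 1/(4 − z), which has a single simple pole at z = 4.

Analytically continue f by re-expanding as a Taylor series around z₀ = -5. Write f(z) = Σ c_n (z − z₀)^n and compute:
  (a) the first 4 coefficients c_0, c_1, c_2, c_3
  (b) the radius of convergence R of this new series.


Let w = z − z₀, so z = z₀ + w.
Then 4 − z = 4 − (z₀ + w) = (4 − z₀) − w = 9 − w.
f(z) = 1/(9 − w) = (1/(9)) · 1/(1 − w/(9)) = Σ_{n≥0} w^n / (9)^(n+1).
So c_n = 1/(9)^(n+1):
  c_0 = 1/(9)^1 = 1/9.
  c_1 = 1/(9)^2 = 1/81.
  c_2 = 1/(9)^3 = 1/729.
  c_3 = 1/(9)^4 = 1/6561.
The series is valid for |w/d| < 1, i.e. |z − z₀| < |d|.
Radius of convergence: R = |4 − z₀| = |9| = 9 (distance from z₀ to the singularity z = 4).

c_0 = 1/9, c_1 = 1/81, c_2 = 1/729, c_3 = 1/6561; R = 9.


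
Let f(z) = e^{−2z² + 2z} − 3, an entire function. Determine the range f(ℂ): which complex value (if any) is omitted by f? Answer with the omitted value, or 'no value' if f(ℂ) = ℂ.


Little Picard bounds the complement of f(ℂ) to at most one point.
The exponent g(z) = −2z² + 2z is a nonconstant polynomial, hence surjective onto ℂ. So e^{g(z)} takes every value in {e^w : w ∈ ℂ} = ℂ ∖ {0}. Adding -3 shifts the range to ℂ ∖ {-3}. f omits exactly -3.

Omitted value: -3.


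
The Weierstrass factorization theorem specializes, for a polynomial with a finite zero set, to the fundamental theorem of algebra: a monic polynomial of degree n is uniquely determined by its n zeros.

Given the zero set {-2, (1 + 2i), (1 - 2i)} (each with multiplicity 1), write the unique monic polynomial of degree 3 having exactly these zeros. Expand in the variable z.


The polynomial is p(z) = ∏_{α ∈ S} (z − α), where S = {-2, (1 + 2i), (1 - 2i)}.
Expanding the product yields: p(z) = z^3 + z + 10.
Note conjugate pairs combine to real quadratics: (z − (1+2i))(z − (1−2i)) = z² − 2z + 5.
The resulting polynomial has degree 3 and real coefficients as required.

p(z) = z^3 + z + 10.


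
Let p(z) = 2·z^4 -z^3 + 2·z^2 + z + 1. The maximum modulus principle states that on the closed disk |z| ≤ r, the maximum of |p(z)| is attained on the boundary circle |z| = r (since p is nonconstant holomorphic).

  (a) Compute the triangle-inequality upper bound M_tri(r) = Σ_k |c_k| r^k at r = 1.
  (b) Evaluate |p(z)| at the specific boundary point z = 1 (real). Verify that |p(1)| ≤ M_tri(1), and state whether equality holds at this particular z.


Coefficients: c_0 = 1, c_1 = 1, c_2 = 2, c_3 = -1, c_4 = 2. Radius r = 1.
Part (a). Triangle bound: M_tri(r) = Σ_k |c_k| r^k
  = |1|·1^0 + |1|·1^1 + |2|·1^2 + |-1|·1^3 + |2|·1^4
  = 1 + 1 + 2 + 1 + 2 = 7.
This bounds M(r) := max_{|z|=r} |p(z)| from above; equality holds iff all terms c_k z^k can be made to align in phase at a single z on |z|=r.
Part (b). At z = 1 (real, on the circle |z| = r):
  p(1) = (1)·1^0 + (1)·1^1 + (2)·1^2 + (-1)·1^3 + (2)·1^4 = 5.
  |p(1)| = 5.
Check: |p(1)| = 5 ≤ 7 = M_tri(1). ✓ Equality does not hold at z = 1 (the coefficients have mixed signs, so the terms do not all align in phase there).

M_tri(1) = 7; |p(1)| = 5; equality at z=1: no.


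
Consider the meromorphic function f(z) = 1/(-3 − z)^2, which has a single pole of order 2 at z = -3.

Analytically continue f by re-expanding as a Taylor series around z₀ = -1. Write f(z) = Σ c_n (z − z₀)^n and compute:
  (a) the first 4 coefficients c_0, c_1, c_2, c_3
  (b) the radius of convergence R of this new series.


Let w = z − z₀, so z = z₀ + w.
Then -3 − z = -3 − (z₀ + w) = (-3 − z₀) − w = -2 − w.
f(z) = 1/(-2 − w)^2 = (1/(-2)^2) · (1 − w/(-2))^{−2}.
By the binomial series (1−u)^{−2} = Σ_{n≥0} C(n+1, 1) u^n for |u|<1, with u = w/(-2):
  c_n = C(n+1, 1) / (-2)^(n+2).
  c_0 = 1/(-2)^2 = 1/4.
  c_1 = 2/(-2)^3 = -1/4.
  c_2 = 3/(-2)^4 = 3/16.
  c_3 = 4/(-2)^5 = -1/8.
The series is valid for |w/d| < 1, i.e. |z − z₀| < |d|.
Radius of convergence: R = |-3 − z₀| = |-2| = 2 (distance from z₀ to the singularity z = -3).

c_0 = 1/4, c_1 = -1/4, c_2 = 3/16, c_3 = -1/8; R = 2.


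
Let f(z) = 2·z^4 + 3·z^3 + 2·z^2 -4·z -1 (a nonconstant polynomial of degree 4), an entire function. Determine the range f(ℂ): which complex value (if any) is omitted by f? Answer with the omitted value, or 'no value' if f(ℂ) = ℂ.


Little Picard bounds the complement of f(ℂ) to at most one point.
For every w ∈ ℂ, the equation p(z) − w = 0 is a nonconstant polynomial in z and hence has at least one root by the fundamental theorem of algebra. So p is surjective onto ℂ, omitting no value.

Omitted value: no value.


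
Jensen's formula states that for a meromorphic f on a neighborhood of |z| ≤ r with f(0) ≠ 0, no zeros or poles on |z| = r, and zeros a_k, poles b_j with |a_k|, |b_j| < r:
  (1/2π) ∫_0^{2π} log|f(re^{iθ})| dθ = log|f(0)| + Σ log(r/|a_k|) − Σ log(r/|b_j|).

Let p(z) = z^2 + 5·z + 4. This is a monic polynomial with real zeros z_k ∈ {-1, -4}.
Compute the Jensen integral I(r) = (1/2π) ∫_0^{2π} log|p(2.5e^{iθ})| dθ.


Zeros: -4, -1; r = 2.5.
Inside |z| < r: -1. Outside (|z| ≥ r): -4.
p(0) = 4, so log|p(0)| = log(4) = 1.3863.
Apply Jensen: I(r) = log|p(0)| + Σ_k log(r/|z_k|), summed over zeros inside |z| < r.
  log(r/|z_k|) for z_k = -1: log(2.5/1) = 0.9163
  Outside zeros (-4) contribute nothing to the Jensen sum.
Sum over inside zeros: 0.9163.
I(r) = log|p(0)| + (inside sum) = 1.3863 + 0.9163 = 2.3026.
Note: since some zeros are outside |z| ≤ r, the simplified n·log(r) form does NOT apply — only the inside zeros contribute.

I(r) ≈ 2.3026.


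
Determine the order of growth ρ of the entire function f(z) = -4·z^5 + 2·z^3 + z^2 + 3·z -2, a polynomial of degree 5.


|f(z)| ≤ Σ|c_k|·r^k = O(r^5) as r → ∞. Polynomial growth is O(e^{r^ε}) for every ε > 0 (since r^5/e^{r^ε} → 0), so ρ ≤ ε for all ε > 0, i.e. ρ = 0. Every nonconstant polynomial has order 0.
Therefore ρ = 0.

Order ρ = 0.


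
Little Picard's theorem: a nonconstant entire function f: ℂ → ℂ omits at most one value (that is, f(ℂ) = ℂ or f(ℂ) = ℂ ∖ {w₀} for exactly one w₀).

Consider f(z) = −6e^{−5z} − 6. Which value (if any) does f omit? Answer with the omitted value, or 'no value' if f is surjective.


Little Picard bounds the complement of f(ℂ) to at most one point.
e^{−5z} is never zero on ℂ, so -6·e^{−5z} takes every value in ℂ ∖ {0}. Adding -6 shifts the range to ℂ ∖ {-6}. Thus f omits exactly the value -6.

Omitted value: -6.


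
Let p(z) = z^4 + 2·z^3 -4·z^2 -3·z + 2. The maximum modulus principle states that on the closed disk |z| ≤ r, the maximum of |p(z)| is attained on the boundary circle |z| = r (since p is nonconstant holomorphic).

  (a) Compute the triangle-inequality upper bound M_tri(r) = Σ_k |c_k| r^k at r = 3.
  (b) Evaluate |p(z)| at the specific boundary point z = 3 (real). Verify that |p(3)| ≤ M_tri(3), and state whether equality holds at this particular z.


Coefficients: c_0 = 2, c_1 = -3, c_2 = -4, c_3 = 2, c_4 = 1. Radius r = 3.
Part (a). Triangle bound: M_tri(r) = Σ_k |c_k| r^k
  = |2|·3^0 + |-3|·3^1 + |-4|·3^2 + |2|·3^3 + |1|·3^4
  = 2 + 9 + 36 + 54 + 81 = 182.
This bounds M(r) := max_{|z|=r} |p(z)| from above; equality holds iff all terms c_k z^k can be made to align in phase at a single z on |z|=r.
Part (b). At z = 3 (real, on the circle |z| = r):
  p(3) = (2)·3^0 + (-3)·3^1 + (-4)·3^2 + (2)·3^3 + (1)·3^4 = 92.
  |p(3)| = 92.
Check: |p(3)| = 92 ≤ 182 = M_tri(3). ✓ Equality does not hold at z = 3 (the coefficients have mixed signs, so the terms do not all align in phase there).

M_tri(3) = 182; |p(3)| = 92; equality at z=3: no.


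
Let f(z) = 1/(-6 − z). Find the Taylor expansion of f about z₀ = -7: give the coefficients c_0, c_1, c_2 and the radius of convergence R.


Let w = z − z₀, so z = z₀ + w.
Then -6 − z = -6 − (z₀ + w) = (-6 − z₀) − w = 1 − w.
f(z) = 1/(1 − w) = (1/(1)) · 1/(1 − w/(1)) = Σ_{n≥0} w^n / (1)^(n+1).
So c_n = 1/(1)^(n+1):
  c_0 = 1/(1)^1 = 1.
  c_1 = 1/(1)^2 = 1.
  c_2 = 1/(1)^3 = 1.
The series is valid for |w/d| < 1, i.e. |z − z₀| < |d|.
Radius of convergence: R = |-6 − z₀| = |1| = 1 (distance from z₀ to the singularity z = -6).

c_0 = 1, c_1 = 1, c_2 = 1; R = 1.


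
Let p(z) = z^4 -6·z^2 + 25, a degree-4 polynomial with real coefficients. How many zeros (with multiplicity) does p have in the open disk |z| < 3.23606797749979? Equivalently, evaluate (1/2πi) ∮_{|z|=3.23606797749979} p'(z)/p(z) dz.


The zeros of p are: (2 + 1i), (2 - 1i), (-2 + 1i), (-2 - 1i).
Their magnitudes are: 2.236, 2.236, 2.236, 2.236.
Zeros with |z| < R = 3.23606797749979: (2 + 1i), (2 - 1i), (-2 + 1i), (-2 - 1i).
Count = 4.
By the argument principle, (1/2πi) ∮_{|z|=R} p'(z)/p(z) dz equals exactly this count.

Number of zeros inside |z| < 3.23606797749979: 4.


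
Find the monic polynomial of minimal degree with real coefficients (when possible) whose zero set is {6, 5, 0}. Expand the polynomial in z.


The polynomial is p(z) = ∏_{α ∈ S} (z − α), where S = {6, 5, 0}.
Expanding the product yields: p(z) = z^3 -11·z^2 + 30·z.
The resulting polynomial has degree 3 and real coefficients as required.

p(z) = z^3 -11·z^2 + 30·z.


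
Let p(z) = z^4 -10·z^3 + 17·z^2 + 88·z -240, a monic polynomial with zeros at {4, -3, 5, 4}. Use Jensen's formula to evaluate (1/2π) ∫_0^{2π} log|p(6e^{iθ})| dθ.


Zeros: -3, 4, 4, 5; r = 6.
Inside |z| < r: -3, 4, 4, 5. Outside (|z| ≥ r): ∅.
p(0) = -240, so log|p(0)| = log(240) = 5.4806.
Apply Jensen: I(r) = log|p(0)| + Σ_k log(r/|z_k|), summed over zeros inside |z| < r.
  log(r/|z_k|) for z_k = 4: log(6/4) = 0.4055
  log(r/|z_k|) for z_k = -3: log(6/3) = 0.6931
  log(r/|z_k|) for z_k = 5: log(6/5) = 0.1823
  log(r/|z_k|) for z_k = 4: log(6/4) = 0.4055
Sum over inside zeros: 1.6864.
I(r) = log|p(0)| + (inside sum) = 5.4806 + 1.6864 = 7.1670.
Closed form (all zeros inside, monic): I(r) = n·log(r) = 4·log(6) = 7.1670. ✓

I(r) ≈ 7.1670.


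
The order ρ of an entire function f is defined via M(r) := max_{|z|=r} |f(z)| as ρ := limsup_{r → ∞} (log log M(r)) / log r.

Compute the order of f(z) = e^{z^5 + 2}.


|e^{z^5 + 2}| = e^{Re(1·z^5) + 2} ≤ e^{1|z|^5 + 2} = e^{1r^5 + 2} on |z| = r, so ρ ≤ 5. Choosing z on |z|=r so that 1·z^5 is real positive (always possible by picking arg z appropriately) gives |f(z)| = e^{1r^5 + 2}, matching the bound. The additive constant 2 does not affect log log M(r) ~ 5·log r. Hence ρ = 5.
Therefore ρ = 5.

Order ρ = 5.


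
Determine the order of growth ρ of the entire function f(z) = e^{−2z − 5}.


|e^{−2z − 5}| = e^{Re(-2·z) + -5} ≤ e^{2|z|^1 + -5} = e^{2r^1 + -5} on |z| = r, so ρ ≤ 1. Choosing z on |z|=r so that -2·z is real positive (always possible by picking arg z appropriately) gives |f(z)| = e^{2r^1 + -5}, matching the bound. The additive constant -5 does not affect log log M(r) ~ 1·log r. Hence ρ = 1.
Therefore ρ = 1.

Order ρ = 1.


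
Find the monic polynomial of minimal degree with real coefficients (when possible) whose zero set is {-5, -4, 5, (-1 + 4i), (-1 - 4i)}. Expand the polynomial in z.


The polynomial is p(z) = ∏_{α ∈ S} (z − α), where S = {-5, -4, 5, (-1 + 4i), (-1 - 4i)}.
Expanding the product yields: p(z) = z^5 + 6·z^4 -82·z^2 -625·z -1700.
Note conjugate pairs combine to real quadratics: (z − (-1+4i))(z − (-1−4i)) = z² + 2z + 17.
The resulting polynomial has degree 5 and real coefficients as required.

p(z) = z^5 + 6·z^4 -82·z^2 -625·z -1700.


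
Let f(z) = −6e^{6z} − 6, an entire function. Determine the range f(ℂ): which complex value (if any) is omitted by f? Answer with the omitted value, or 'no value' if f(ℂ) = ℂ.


Little Picard bounds the complement of f(ℂ) to at most one point.
e^{6z} is never zero on ℂ, so -6·e^{6z} takes every value in ℂ ∖ {0}. Adding -6 shifts the range to ℂ ∖ {-6}. Thus f omits exactly the value -6.

Omitted value: -6.


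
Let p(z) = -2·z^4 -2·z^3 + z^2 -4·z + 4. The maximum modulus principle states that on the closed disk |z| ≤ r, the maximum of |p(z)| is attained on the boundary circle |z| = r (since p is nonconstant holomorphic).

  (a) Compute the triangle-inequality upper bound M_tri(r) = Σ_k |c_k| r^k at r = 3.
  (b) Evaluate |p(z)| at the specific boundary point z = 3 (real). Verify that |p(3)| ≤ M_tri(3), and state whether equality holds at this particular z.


Coefficients: c_0 = 4, c_1 = -4, c_2 = 1, c_3 = -2, c_4 = -2. Radius r = 3.
Part (a). Triangle bound: M_tri(r) = Σ_k |c_k| r^k
  = |4|·3^0 + |-4|·3^1 + |1|·3^2 + |-2|·3^3 + |-2|·3^4
  = 4 + 12 + 9 + 54 + 162 = 241.
This bounds M(r) := max_{|z|=r} |p(z)| from above; equality holds iff all terms c_k z^k can be made to align in phase at a single z on |z|=r.
Part (b). At z = 3 (real, on the circle |z| = r):
  p(3) = (4)·3^0 + (-4)·3^1 + (1)·3^2 + (-2)·3^3 + (-2)·3^4 = -215.
  |p(3)| = 215.
Check: |p(3)| = 215 ≤ 241 = M_tri(3). ✓ Equality does not hold at z = 3 (the coefficients have mixed signs, so the terms do not all align in phase there).

M_tri(3) = 241; |p(3)| = 215; equality at z=3: no.


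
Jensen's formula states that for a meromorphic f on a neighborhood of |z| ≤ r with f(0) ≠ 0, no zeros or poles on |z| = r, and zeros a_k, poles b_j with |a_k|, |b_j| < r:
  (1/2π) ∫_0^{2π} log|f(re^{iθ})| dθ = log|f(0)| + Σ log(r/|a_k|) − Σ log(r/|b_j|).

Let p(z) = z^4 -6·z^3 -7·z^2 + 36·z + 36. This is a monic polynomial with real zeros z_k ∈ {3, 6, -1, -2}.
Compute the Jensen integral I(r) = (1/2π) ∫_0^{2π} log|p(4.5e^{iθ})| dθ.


Zeros: -2, -1, 3, 6; r = 4.5.
Inside |z| < r: -2, -1, 3. Outside (|z| ≥ r): 6.
p(0) = 36, so log|p(0)| = log(36) = 3.5835.
Apply Jensen: I(r) = log|p(0)| + Σ_k log(r/|z_k|), summed over zeros inside |z| < r.
  log(r/|z_k|) for z_k = 3: log(4.5/3) = 0.4055
  log(r/|z_k|) for z_k = -1: log(4.5/1) = 1.5041
  log(r/|z_k|) for z_k = -2: log(4.5/2) = 0.8109
  Outside zeros (6) contribute nothing to the Jensen sum.
Sum over inside zeros: 2.7205.
I(r) = log|p(0)| + (inside sum) = 3.5835 + 2.7205 = 6.3040.
Note: since some zeros are outside |z| ≤ r, the simplified n·log(r) form does NOT apply — only the inside zeros contribute.

I(r) ≈ 6.3040.


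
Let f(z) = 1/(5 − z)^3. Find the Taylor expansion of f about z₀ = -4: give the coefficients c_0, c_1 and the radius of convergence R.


Let w = z − z₀, so z = z₀ + w.
Then 5 − z = 5 − (z₀ + w) = (5 − z₀) − w = 9 − w.
f(z) = 1/(9 − w)^3 = (1/(9)^3) · (1 − w/(9))^{−3}.
By the binomial series (1−u)^{−3} = Σ_{n≥0} C(n+2, 2) u^n for |u|<1, with u = w/(9):
  c_n = C(n+2, 2) / (9)^(n+3).
  c_0 = 1/(9)^3 = 1/729.
  c_1 = 3/(9)^4 = 1/2187.
The series is valid for |w/d| < 1, i.e. |z − z₀| < |d|.
Radius of convergence: R = |5 − z₀| = |9| = 9 (distance from z₀ to the singularity z = 5).

c_0 = 1/729, c_1 = 1/2187; R = 9.


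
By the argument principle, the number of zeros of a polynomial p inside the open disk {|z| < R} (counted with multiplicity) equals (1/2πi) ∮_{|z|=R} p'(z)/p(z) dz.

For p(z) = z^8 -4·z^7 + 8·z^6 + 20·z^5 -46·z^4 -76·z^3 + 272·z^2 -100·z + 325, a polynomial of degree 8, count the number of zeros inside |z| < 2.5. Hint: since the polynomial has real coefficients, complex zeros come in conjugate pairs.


The zeros of p are: (0 + 1i), (0 - 1i), (-2 + 1i), (-2 - 1i), (2 + 3i), (2 - 3i), (2 + 1i), (2 - 1i).
Their magnitudes are: 1, 1, 2.236, 2.236, 3.606, 3.606, 2.236, 2.236.
Zeros with |z| < R = 2.5: (0 + 1i), (0 - 1i), (-2 + 1i), (-2 - 1i), (2 + 1i), (2 - 1i).
Count = 6.
By the argument principle, (1/2πi) ∮_{|z|=R} p'(z)/p(z) dz equals exactly this count.

Number of zeros inside |z| < 2.5: 6.


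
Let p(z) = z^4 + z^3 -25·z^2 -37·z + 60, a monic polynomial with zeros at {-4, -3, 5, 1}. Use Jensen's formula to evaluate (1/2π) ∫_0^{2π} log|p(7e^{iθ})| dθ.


Zeros: -4, -3, 1, 5; r = 7.
Inside |z| < r: -4, -3, 1, 5. Outside (|z| ≥ r): ∅.
p(0) = 60, so log|p(0)| = log(60) = 4.0943.
Apply Jensen: I(r) = log|p(0)| + Σ_k log(r/|z_k|), summed over zeros inside |z| < r.
  log(r/|z_k|) for z_k = -4: log(7/4) = 0.5596
  log(r/|z_k|) for z_k = -3: log(7/3) = 0.8473
  log(r/|z_k|) for z_k = 5: log(7/5) = 0.3365
  log(r/|z_k|) for z_k = 1: log(7/1) = 1.9459
Sum over inside zeros: 3.6893.
I(r) = log|p(0)| + (inside sum) = 4.0943 + 3.6893 = 7.7836.
Closed form (all zeros inside, monic): I(r) = n·log(r) = 4·log(7) = 7.7836. ✓

I(r) ≈ 7.7836.


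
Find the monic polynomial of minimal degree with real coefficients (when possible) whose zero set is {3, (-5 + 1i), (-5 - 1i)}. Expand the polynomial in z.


The polynomial is p(z) = ∏_{α ∈ S} (z − α), where S = {3, (-5 + 1i), (-5 - 1i)}.
Expanding the product yields: p(z) = z^3 + 7·z^2 -4·z -78.
Note conjugate pairs combine to real quadratics: (z − (-5+1i))(z − (-5−1i)) = z² + 10z + 26.
The resulting polynomial has degree 3 and real coefficients as required.

p(z) = z^3 + 7·z^2 -4·z -78.


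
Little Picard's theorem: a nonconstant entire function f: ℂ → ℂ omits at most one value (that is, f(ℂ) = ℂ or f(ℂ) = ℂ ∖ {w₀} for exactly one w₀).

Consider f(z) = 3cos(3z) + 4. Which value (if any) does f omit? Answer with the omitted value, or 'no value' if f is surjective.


Little Picard bounds the complement of f(ℂ) to at most one point.
cos is entire and surjective onto ℂ: for every w ∈ ℂ, cos(ζ) = w has a solution ζ ∈ ℂ (e.g., via the complex inverse arccos). With ζ = 3z this gives z = ζ/(3). Then 3·cos(3z) takes every value in 3·ℂ = ℂ, and adding 4 is a bijection of ℂ. So f is surjective and omits no value. (Note: only on the real line is cos bounded by [−1, 1].)

Omitted value: no value.


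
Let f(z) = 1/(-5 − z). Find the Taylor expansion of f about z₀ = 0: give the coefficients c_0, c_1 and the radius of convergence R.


Let w = z − z₀, so z = z₀ + w.
Then -5 − z = -5 − (z₀ + w) = (-5 − z₀) − w = -5 − w.
f(z) = 1/(-5 − w) = (1/(-5)) · 1/(1 − w/(-5)) = Σ_{n≥0} w^n / (-5)^(n+1).
So c_n = 1/(-5)^(n+1):
  c_0 = 1/(-5)^1 = -1/5.
  c_1 = 1/(-5)^2 = 1/25.
The series is valid for |w/d| < 1, i.e. |z − z₀| < |d|.
Radius of convergence: R = |-5 − z₀| = |-5| = 5 (distance from z₀ to the singularity z = -5).

c_0 = -1/5, c_1 = 1/25; R = 5.


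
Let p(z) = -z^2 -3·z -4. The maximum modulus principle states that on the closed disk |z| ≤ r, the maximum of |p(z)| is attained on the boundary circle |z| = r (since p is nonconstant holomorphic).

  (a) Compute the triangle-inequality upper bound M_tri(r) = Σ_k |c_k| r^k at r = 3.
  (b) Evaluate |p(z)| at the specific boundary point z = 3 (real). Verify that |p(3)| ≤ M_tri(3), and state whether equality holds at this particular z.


Coefficients: c_0 = -4, c_1 = -3, c_2 = -1. Radius r = 3.
Part (a). Triangle bound: M_tri(r) = Σ_k |c_k| r^k
  = |-4|·3^0 + |-3|·3^1 + |-1|·3^2
  = 4 + 9 + 9 = 22.
This bounds M(r) := max_{|z|=r} |p(z)| from above; equality holds iff all terms c_k z^k can be made to align in phase at a single z on |z|=r.
Part (b). At z = 3 (real, on the circle |z| = r):
  p(3) = (-4)·3^0 + (-3)·3^1 + (-1)·3^2 = -22.
  |p(3)| = 22.
Since all nonzero coefficients share the same sign, |p(3)| = 22 = M_tri(3); the triangle bound is attained at z = 3, so in fact M(r) = 22.

M_tri(3) = 22; |p(3)| = 22; equality at z=3: yes.


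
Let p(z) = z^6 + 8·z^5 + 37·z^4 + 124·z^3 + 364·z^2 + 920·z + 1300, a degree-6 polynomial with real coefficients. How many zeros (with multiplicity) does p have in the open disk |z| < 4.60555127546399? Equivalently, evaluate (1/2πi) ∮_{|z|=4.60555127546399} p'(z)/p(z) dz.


The zeros of p are: (1 + 3i), (1 - 3i), (-2 + 3i), (-2 - 3i), (-3 + 1i), (-3 - 1i).
Their magnitudes are: 3.162, 3.162, 3.606, 3.606, 3.162, 3.162.
Zeros with |z| < R = 4.60555127546399: (1 + 3i), (1 - 3i), (-2 + 3i), (-2 - 3i), (-3 + 1i), (-3 - 1i).
Count = 6.
By the argument principle, (1/2πi) ∮_{|z|=R} p'(z)/p(z) dz equals exactly this count.

Number of zeros inside |z| < 4.60555127546399: 6.


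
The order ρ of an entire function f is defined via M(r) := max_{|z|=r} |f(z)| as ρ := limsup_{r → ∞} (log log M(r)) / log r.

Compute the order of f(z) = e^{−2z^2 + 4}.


|e^{−2z^2 + 4}| = e^{Re(-2·z^2) + 4} ≤ e^{2|z|^2 + 4} = e^{2r^2 + 4} on |z| = r, so ρ ≤ 2. Choosing z on |z|=r so that -2·z^2 is real positive (always possible by picking arg z appropriately) gives |f(z)| = e^{2r^2 + 4}, matching the bound. The additive constant 4 does not affect log log M(r) ~ 2·log r. Hence ρ = 2.
Therefore ρ = 2.

Order ρ = 2.


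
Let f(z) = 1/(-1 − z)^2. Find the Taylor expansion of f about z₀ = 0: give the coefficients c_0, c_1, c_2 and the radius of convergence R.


Let w = z − z₀, so z = z₀ + w.
Then -1 − z = -1 − (z₀ + w) = (-1 − z₀) − w = -1 − w.
f(z) = 1/(-1 − w)^2 = (1/(-1)^2) · (1 − w/(-1))^{−2}.
By the binomial series (1−u)^{−2} = Σ_{n≥0} C(n+1, 1) u^n for |u|<1, with u = w/(-1):
  c_n = C(n+1, 1) / (-1)^(n+2).
  c_0 = 1/(-1)^2 = 1.
  c_1 = 2/(-1)^3 = -2.
  c_2 = 3/(-1)^4 = 3.
The series is valid for |w/d| < 1, i.e. |z − z₀| < |d|.
Radius of convergence: R = |-1 − z₀| = |-1| = 1 (distance from z₀ to the singularity z = -1).

c_0 = 1, c_1 = -2, c_2 = 3; R = 1.


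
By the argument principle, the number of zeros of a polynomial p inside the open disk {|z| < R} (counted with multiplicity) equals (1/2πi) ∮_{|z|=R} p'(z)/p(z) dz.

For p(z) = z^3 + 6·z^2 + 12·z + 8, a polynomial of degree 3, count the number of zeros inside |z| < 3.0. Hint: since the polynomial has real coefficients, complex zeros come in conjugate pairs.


The zeros of p are: -2, -2, -2.
Their magnitudes are: 2, 2, 2.
Zeros with |z| < R = 3.0: -2, -2, -2.
Count = 3.
By the argument principle, (1/2πi) ∮_{|z|=R} p'(z)/p(z) dz equals exactly this count.

Number of zeros inside |z| < 3.0: 3.


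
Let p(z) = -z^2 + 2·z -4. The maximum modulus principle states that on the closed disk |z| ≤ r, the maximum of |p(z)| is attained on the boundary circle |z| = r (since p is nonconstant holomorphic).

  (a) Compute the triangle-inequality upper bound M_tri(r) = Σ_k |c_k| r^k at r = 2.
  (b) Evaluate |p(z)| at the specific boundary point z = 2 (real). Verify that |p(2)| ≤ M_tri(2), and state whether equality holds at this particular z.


Coefficients: c_0 = -4, c_1 = 2, c_2 = -1. Radius r = 2.
Part (a). Triangle bound: M_tri(r) = Σ_k |c_k| r^k
  = |-4|·2^0 + |2|·2^1 + |-1|·2^2
  = 4 + 4 + 4 = 12.
This bounds M(r) := max_{|z|=r} |p(z)| from above; equality holds iff all terms c_k z^k can be made to align in phase at a single z on |z|=r.
Part (b). At z = 2 (real, on the circle |z| = r):
  p(2) = (-4)·2^0 + (2)·2^1 + (-1)·2^2 = -4.
  |p(2)| = 4.
Check: |p(2)| = 4 ≤ 12 = M_tri(2). ✓ Equality does not hold at z = 2 (the coefficients have mixed signs, so the terms do not all align in phase there).

M_tri(2) = 12; |p(2)| = 4; equality at z=2: no.


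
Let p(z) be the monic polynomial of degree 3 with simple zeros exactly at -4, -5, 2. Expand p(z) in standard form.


The polynomial is p(z) = ∏_{α ∈ S} (z − α), where S = {-4, -5, 2}.
Expanding the product yields: p(z) = z^3 + 7·z^2 + 2·z -40.
The resulting polynomial has degree 3 and real coefficients as required.

p(z) = z^3 + 7·z^2 + 2·z -40.


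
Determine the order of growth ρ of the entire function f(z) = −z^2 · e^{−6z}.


M(r) = max_{|z|=r} |-1|·|z|^2·|e^{−6z}| = 1·r^2 · e^{6r^1} (the factors attain their maxima compatibly on |z|=r). Then log M(r) = log 1 + 2·log r + 6r^1, dominated by the last term, so log log M(r) ~ 1·log r. The polynomial factor -1z^2 contributes only a log r term and does not affect the order. ρ = 1.
Therefore ρ = 1.

Order ρ = 1.


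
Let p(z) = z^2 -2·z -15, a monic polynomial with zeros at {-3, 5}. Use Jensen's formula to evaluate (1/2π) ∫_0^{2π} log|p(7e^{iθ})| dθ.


Zeros: -3, 5; r = 7.
Inside |z| < r: -3, 5. Outside (|z| ≥ r): ∅.
p(0) = -15, so log|p(0)| = log(15) = 2.7081.
Apply Jensen: I(r) = log|p(0)| + Σ_k log(r/|z_k|), summed over zeros inside |z| < r.
  log(r/|z_k|) for z_k = -3: log(7/3) = 0.8473
  log(r/|z_k|) for z_k = 5: log(7/5) = 0.3365
Sum over inside zeros: 1.1838.
I(r) = log|p(0)| + (inside sum) = 2.7081 + 1.1838 = 3.8918.
Closed form (all zeros inside, monic): I(r) = n·log(r) = 2·log(7) = 3.8918. ✓

I(r) ≈ 3.8918.


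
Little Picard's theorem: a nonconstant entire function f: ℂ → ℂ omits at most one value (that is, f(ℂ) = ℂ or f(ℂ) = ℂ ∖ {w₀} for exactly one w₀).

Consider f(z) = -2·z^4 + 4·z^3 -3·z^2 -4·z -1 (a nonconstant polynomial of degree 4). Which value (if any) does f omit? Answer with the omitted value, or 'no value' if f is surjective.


Little Picard bounds the complement of f(ℂ) to at most one point.
For every w ∈ ℂ, the equation p(z) − w = 0 is a nonconstant polynomial in z and hence has at least one root by the fundamental theorem of algebra. So p is surjective onto ℂ, omitting no value.

Omitted value: no value.


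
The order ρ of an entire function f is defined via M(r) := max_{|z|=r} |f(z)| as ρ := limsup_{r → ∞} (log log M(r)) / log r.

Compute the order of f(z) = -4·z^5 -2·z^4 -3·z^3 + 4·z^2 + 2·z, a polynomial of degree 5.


|f(z)| ≤ Σ|c_k|·r^k = O(r^5) as r → ∞. Polynomial growth is O(e^{r^ε}) for every ε > 0 (since r^5/e^{r^ε} → 0), so ρ ≤ ε for all ε > 0, i.e. ρ = 0. Every nonconstant polynomial has order 0.
Therefore ρ = 0.

Order ρ = 0.


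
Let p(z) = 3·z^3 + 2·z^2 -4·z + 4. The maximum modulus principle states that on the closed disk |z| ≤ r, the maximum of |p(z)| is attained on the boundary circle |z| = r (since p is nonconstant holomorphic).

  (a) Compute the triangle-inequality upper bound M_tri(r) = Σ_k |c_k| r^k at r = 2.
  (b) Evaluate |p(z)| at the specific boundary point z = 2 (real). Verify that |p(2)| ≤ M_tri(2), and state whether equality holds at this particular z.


Coefficients: c_0 = 4, c_1 = -4, c_2 = 2, c_3 = 3. Radius r = 2.
Part (a). Triangle bound: M_tri(r) = Σ_k |c_k| r^k
  = |4|·2^0 + |-4|·2^1 + |2|·2^2 + |3|·2^3
  = 4 + 8 + 8 + 24 = 44.
This bounds M(r) := max_{|z|=r} |p(z)| from above; equality holds iff all terms c_k z^k can be made to align in phase at a single z on |z|=r.
Part (b). At z = 2 (real, on the circle |z| = r):
  p(2) = (4)·2^0 + (-4)·2^1 + (2)·2^2 + (3)·2^3 = 28.
  |p(2)| = 28.
Check: |p(2)| = 28 ≤ 44 = M_tri(2). ✓ Equality does not hold at z = 2 (the coefficients have mixed signs, so the terms do not all align in phase there).

M_tri(2) = 44; |p(2)| = 28; equality at z=2: no.
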